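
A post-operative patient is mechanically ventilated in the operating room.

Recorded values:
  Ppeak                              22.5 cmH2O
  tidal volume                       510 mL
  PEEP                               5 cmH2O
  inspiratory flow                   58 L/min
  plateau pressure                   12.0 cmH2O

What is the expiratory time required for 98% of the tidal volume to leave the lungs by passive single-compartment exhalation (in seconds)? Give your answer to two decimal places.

3.10

Flow: 58 L/min ÷ 60 = 0.9667 L/s.
R = (PIP − Pplat)/V̇ = (22.5 − 12.0) / 0.9667 = 10.5/0.9667 = 10.862 cmH2O·s/L.
C = Vt/(Pplat − PEEP) = 510.0 / (12.0 − 5) = 510.0/7.0 = 72.857 mL/cmH2O.
τ = R × C = 10.862 × 0.07286 L/cmH2O = 0.7914 s.
t = −τ·ln(1 − 0.98) = −0.7914·ln(0.02) = 3.096 s.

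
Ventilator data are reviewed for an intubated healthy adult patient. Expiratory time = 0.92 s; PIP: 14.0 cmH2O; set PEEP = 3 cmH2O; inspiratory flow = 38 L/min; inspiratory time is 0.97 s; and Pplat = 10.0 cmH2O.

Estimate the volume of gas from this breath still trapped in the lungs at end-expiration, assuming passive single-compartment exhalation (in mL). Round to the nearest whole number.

117

Flow: 38 L/min ÷ 60 = 0.6333 L/s.
Vt = flow × Ti = 0.6333 L/s × 0.97 s × 1000 mL/L = 614.3 mL.
R = (PIP − Pplat)/V̇ = (14.0 − 10.0) / 0.6333 = 4.0/0.6333 = 6.316 cmH2O·s/L.
C = Vt/(Pplat − PEEP) = 614.3 / (10.0 − 3) = 614.3/7.0 = 87.757 mL/cmH2O.
τ = R × C = 6.316 × 0.08776 L/cmH2O = 0.5543 s.
Fraction remaining = e^(−Te/τ) = e^(−0.92/0.5543) = 0.1902.
Trapped volume = 614.3 × 0.1902 = 116.84 mL.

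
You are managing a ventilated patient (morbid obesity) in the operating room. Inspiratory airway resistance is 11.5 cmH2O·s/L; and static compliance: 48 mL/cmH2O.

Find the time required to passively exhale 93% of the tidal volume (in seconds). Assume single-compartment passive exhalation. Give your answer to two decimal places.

τ = R × C = 11.5 × 48 mL/cmH2O = 11.5 × 0.048 L/cmH2O = 0.552 s.
Exhaled fraction f = 1 − e^(−t/τ) → t = −τ·ln(1 − f) = −0.552·ln(0.07) = 1.468 s.

1.47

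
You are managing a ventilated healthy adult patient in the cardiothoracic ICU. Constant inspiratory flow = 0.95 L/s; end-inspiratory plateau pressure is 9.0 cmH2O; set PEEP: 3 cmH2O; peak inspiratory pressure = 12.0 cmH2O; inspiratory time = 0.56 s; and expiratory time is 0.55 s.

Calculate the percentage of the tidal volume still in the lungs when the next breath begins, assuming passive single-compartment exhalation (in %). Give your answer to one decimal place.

14.0

Vt = flow × Ti = 0.95 L/s × 0.56 s × 1000 mL/L = 532.0 mL.
R = (PIP − Pplat)/V̇ = (12.0 − 9.0) / 0.95 = 3.0/0.95 = 3.158 cmH2O·s/L.
C = Vt/(Pplat − PEEP) = 532.0 / (9.0 − 3) = 532.0/6.0 = 88.667 mL/cmH2O.
τ = R × C = 3.158 × 0.08867 L/cmH2O = 0.28 s.
Fraction remaining at end-expiration = e^(−Te/τ) = e^(−0.55/0.28) = 0.1403 → 14.03%.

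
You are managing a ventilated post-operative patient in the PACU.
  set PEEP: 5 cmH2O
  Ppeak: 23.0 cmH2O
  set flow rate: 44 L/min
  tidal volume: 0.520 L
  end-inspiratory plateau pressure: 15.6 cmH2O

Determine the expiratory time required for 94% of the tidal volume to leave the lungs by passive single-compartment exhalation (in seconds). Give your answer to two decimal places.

1.39

Flow: 44 L/min ÷ 60 = 0.7333 L/s.
R = (PIP − Pplat)/V̇ = (23.0 − 15.6) / 0.7333 = 7.4/0.7333 = 10.091 cmH2O·s/L.
C = Vt/(Pplat − PEEP) = 520.0 / (15.6 − 5) = 520.0/10.6 = 49.057 mL/cmH2O.
τ = R × C = 10.091 × 0.04906 L/cmH2O = 0.4951 s.
t = −τ·ln(1 − 0.94) = −0.4951·ln(0.06) = 1.393 s.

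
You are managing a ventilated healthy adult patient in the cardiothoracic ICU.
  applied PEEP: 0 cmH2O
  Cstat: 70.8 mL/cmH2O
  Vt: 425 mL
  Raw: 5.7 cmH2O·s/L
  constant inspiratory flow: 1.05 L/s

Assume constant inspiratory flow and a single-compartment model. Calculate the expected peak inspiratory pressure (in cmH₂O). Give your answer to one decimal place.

Equation of motion (constant flow): PIP = Vt/C + R·V̇ + PEEP.
PIP = 425/70.8 + 5.7×1.05 + 0 = 6.003 + 5.985 + 0 = 11.988 cmH2O.

12.0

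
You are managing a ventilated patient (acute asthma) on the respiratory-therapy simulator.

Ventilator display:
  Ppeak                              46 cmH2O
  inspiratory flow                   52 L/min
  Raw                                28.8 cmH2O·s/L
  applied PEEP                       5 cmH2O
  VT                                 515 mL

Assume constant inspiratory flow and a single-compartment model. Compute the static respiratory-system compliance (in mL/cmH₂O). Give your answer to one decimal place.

32.1

Flow: 52 L/min ÷ 60 = 0.8667 L/s.
Equation of motion (constant flow): PIP = Vt/C + R·V̇ + PEEP.
Vt/C = PIP − R·V̇ − PEEP = 46 − 28.8×0.8667 − 5 = 46 − 24.961 − 5 = 16.039 cmH2O.
C = Vt / 16.039 = 515 / 16.039 = 32.109 mL/cmH2O.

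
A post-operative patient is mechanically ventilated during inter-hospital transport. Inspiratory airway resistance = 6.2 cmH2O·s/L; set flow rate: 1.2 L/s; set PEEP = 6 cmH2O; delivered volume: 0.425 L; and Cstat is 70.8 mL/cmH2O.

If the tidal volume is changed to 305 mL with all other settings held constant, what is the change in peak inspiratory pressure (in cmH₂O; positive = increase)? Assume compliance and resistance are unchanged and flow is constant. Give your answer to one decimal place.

PIP = Vt/C + R·V̇ + PEEP (constant-flow equation of motion).
Only the elastic term changes: ΔPIP = ΔVt / C = (305 − 425) / 70.8 = -1.695 cmH2O.

-1.7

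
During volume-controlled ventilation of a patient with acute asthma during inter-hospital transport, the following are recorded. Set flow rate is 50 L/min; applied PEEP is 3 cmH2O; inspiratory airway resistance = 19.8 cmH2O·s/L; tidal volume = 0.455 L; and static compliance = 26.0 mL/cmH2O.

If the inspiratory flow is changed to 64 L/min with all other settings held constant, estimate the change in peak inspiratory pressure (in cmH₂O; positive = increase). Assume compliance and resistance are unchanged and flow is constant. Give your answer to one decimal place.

Flow: 50 L/min ÷ 60 = 0.8333 L/s.
New flow: 64 L/min ÷ 60 = 1.0667 L/s.
PIP = Vt/C + R·V̇ + PEEP (constant-flow equation of motion).
Only the resistive term changes: ΔPIP = R × ΔV̇ = 19.8 × (1.0667 − 0.8333) = 19.8 × 0.2334 = 4.621 cmH2O.

4.6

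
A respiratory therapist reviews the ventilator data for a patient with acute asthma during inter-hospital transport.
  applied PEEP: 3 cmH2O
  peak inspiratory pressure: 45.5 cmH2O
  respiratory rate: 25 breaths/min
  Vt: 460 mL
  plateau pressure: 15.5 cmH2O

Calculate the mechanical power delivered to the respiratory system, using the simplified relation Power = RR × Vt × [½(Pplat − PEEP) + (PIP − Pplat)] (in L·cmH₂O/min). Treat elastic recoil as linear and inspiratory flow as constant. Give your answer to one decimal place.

416.9

Per-breath work = Vt × [½(Pplat−PEEP) + (PIP−Pplat)] = 0.460 × [0.5×12.5 + 30.0] = 0.460 × 36.25 = 16.675 L·cmH2O.
Power = 25 × 16.675 = 416.88 L·cmH2O/min.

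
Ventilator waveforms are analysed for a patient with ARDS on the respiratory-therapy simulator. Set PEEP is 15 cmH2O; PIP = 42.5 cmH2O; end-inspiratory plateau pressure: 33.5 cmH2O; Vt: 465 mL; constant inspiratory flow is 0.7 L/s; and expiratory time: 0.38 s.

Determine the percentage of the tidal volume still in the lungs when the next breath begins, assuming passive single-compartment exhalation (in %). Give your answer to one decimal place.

30.9

R = (PIP − Pplat)/V̇ = (42.5 − 33.5) / 0.7 = 9.0/0.7 = 12.857 cmH2O·s/L.
C = Vt/(Pplat − PEEP) = 465.0 / (33.5 − 15) = 465.0/18.5 = 25.135 mL/cmH2O.
τ = R × C = 12.857 × 0.02514 L/cmH2O = 0.3232 s.
Fraction remaining at end-expiration = e^(−Te/τ) = e^(−0.38/0.3232) = 0.3086 → 30.86%.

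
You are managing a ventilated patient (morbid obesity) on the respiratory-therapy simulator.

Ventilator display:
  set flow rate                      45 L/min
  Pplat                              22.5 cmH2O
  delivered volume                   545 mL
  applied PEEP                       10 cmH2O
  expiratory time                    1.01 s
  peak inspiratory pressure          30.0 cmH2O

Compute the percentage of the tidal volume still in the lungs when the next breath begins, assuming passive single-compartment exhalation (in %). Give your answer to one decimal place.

9.9

Flow: 45 L/min ÷ 60 = 0.75 L/s.
R = (PIP − Pplat)/V̇ = (30.0 − 22.5) / 0.75 = 7.5/0.75 = 10.0 cmH2O·s/L.
C = Vt/(Pplat − PEEP) = 545.0 / (22.5 − 10) = 545.0/12.5 = 43.6 mL/cmH2O.
τ = R × C = 10.0 × 0.0436 L/cmH2O = 0.436 s.
Fraction remaining at end-expiration = e^(−Te/τ) = e^(−1.01/0.436) = 0.09862 → 9.862%.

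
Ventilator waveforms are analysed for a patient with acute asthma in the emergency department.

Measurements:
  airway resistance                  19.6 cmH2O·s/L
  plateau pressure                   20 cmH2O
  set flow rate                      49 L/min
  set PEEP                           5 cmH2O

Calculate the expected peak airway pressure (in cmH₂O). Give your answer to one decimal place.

Flow: 49 L/min ÷ 60 = 0.8167 L/s.
PIP = Pplat + Raw × flow = 20 + 19.6 × 0.8167 = 20 + 16.007 = 36.007 cmH2O.

36.0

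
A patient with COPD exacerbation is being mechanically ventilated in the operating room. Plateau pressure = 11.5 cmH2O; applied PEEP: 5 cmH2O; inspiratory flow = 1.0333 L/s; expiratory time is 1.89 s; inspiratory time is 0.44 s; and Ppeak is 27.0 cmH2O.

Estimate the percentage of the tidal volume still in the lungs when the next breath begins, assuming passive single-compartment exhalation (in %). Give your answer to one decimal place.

16.5

Vt = flow × Ti = 1.0333 L/s × 0.44 s × 1000 mL/L = 454.65 mL.
R = (PIP − Pplat)/V̇ = (27.0 − 11.5) / 1.0333 = 15.5/1.0333 = 15.0 cmH2O·s/L.
C = Vt/(Pplat − PEEP) = 454.65 / (11.5 − 5) = 454.65/6.5 = 69.946 mL/cmH2O.
τ = R × C = 15.0 × 0.06995 L/cmH2O = 1.049 s.
Fraction remaining at end-expiration = e^(−Te/τ) = e^(−1.89/1.049) = 0.165 → 16.5%.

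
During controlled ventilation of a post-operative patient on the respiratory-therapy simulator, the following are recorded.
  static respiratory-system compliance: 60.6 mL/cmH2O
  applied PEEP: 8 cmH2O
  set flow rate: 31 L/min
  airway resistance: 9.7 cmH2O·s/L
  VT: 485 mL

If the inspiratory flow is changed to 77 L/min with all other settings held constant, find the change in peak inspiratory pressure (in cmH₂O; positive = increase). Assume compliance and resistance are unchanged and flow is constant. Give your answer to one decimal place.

7.4

Flow: 31 L/min ÷ 60 = 0.5167 L/s.
New flow: 77 L/min ÷ 60 = 1.2833 L/s.
PIP = Vt/C + R·V̇ + PEEP (constant-flow equation of motion).
Only the resistive term changes: ΔPIP = R × ΔV̇ = 9.7 × (1.2833 − 0.5167) = 9.7 × 0.7666 = 7.436 cmH2O.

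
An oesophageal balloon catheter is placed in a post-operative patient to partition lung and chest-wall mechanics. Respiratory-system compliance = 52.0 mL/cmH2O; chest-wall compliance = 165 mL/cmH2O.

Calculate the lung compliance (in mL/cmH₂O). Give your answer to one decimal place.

75.9

1/CL = 1/Crs − 1/Ccw.
1/CL = 1/52.0 − 1/165 = 0.01317.
CL = 75.93 mL/cmH2O.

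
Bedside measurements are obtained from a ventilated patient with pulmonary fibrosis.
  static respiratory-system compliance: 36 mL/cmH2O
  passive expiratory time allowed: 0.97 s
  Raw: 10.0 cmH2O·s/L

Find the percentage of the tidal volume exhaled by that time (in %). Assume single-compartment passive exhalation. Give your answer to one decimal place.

93.2

τ = R × C = 10.0 × 36 mL/cmH2O = 10.0 × 0.036 L/cmH2O = 0.36 s.
Passive exhalation: V(t)/V₀ = e^(−t/τ) = e^(−0.97/0.36) = 0.06758.
Fraction exhaled = 1 − 0.06758 = 0.9324 → 93.24%.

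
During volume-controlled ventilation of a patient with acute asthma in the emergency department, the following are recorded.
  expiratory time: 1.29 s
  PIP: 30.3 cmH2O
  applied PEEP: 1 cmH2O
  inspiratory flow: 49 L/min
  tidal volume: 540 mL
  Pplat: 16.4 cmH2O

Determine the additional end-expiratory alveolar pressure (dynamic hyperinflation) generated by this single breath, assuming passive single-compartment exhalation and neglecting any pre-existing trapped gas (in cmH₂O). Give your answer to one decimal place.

Flow: 49 L/min ÷ 60 = 0.8167 L/s.
R = (PIP − Pplat)/V̇ = (30.3 − 16.4) / 0.8167 = 13.9/0.8167 = 17.02 cmH2O·s/L.
C = Vt/(Pplat − PEEP) = 540.0 / (16.4 − 1) = 540.0/15.4 = 35.065 mL/cmH2O.
τ = R × C = 17.02 × 0.03507 L/cmH2O = 0.5969 s.
Fraction remaining = e^(−Te/τ) = e^(−1.29/0.5969) = 0.1152; trapped volume = 540.0 × 0.1152 = 62.208 mL.
Additional alveolar pressure from trapping ≈ V_trapped / C = 62.208 / 35.065 = 1.774 cmH2O.

1.8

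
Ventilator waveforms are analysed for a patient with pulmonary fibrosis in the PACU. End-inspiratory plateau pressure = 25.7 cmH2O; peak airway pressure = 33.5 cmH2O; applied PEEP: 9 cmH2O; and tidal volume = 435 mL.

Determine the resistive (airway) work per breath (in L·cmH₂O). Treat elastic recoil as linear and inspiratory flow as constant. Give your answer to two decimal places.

3.39

With constant inspiratory flow the resistive pressure is constant at PIP − Pplat = 33.5 − 25.7 = 7.8 cmH2O, so resistive work = 7.8 × 0.435 = 3.393 L·cmH2O.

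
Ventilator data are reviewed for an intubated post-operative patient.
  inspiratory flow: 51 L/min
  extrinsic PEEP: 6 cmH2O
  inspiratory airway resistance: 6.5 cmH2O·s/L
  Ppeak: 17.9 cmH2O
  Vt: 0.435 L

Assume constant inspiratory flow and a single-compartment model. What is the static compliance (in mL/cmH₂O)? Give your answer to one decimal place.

68.2

Flow: 51 L/min ÷ 60 = 0.85 L/s.
Equation of motion (constant flow): PIP = Vt/C + R·V̇ + PEEP.
Vt/C = PIP − R·V̇ − PEEP = 17.9 − 6.5×0.85 − 6 = 17.9 − 5.525 − 6 = 6.375 cmH2O.
C = Vt / 6.375 = 435 / 6.375 = 68.235 mL/cmH2O.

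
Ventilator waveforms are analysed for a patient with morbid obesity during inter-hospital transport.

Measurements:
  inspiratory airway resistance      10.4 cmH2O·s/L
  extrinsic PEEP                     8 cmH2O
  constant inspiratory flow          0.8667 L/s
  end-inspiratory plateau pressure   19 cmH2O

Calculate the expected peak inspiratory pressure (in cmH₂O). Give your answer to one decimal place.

PIP = Pplat + Raw × flow = 19 + 10.4 × 0.8667 = 19 + 9.014 = 28.014 cmH2O.

28.0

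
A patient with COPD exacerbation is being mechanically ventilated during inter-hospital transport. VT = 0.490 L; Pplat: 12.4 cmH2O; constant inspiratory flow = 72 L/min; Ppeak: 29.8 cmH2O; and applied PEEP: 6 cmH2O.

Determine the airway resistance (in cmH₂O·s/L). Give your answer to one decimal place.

Flow: 72 L/min ÷ 60 = 1.2 L/s.
Raw = (PIP − Pplat) / flow = (29.8 − 12.4) / 1.2 = 17.4 / 1.2 = 14.5 cmH2O·s/L.

14.5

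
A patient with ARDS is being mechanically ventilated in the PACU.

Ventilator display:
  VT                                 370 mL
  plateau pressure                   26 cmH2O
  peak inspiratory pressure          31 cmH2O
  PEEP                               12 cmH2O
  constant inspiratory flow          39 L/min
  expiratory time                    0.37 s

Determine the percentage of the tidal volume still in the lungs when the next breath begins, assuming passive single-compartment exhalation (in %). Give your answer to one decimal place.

Flow: 39 L/min ÷ 60 = 0.65 L/s.
R = (PIP − Pplat)/V̇ = (31 − 26) / 0.65 = 5.0/0.65 = 7.692 cmH2O·s/L.
C = Vt/(Pplat − PEEP) = 370.0 / (26 − 12) = 370.0/14.0 = 26.429 mL/cmH2O.
τ = R × C = 7.692 × 0.02643 L/cmH2O = 0.2033 s.
Fraction remaining at end-expiration = e^(−Te/τ) = e^(−0.37/0.2033) = 0.162 → 16.2%.

16.2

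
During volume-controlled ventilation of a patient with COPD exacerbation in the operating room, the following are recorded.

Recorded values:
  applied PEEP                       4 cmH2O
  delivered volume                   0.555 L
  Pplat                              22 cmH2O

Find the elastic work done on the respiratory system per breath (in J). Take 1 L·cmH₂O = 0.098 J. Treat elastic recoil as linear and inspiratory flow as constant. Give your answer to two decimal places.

Elastic work ≈ ½ × (Pplat − PEEP) × Vt = 0.5 × (22 − 4) × 0.555 L = 0.5 × 18.0 × 0.555 = 4.995 L·cmH2O.
× 0.098 J/(L·cmH2O) → 0.4895 J.

0.49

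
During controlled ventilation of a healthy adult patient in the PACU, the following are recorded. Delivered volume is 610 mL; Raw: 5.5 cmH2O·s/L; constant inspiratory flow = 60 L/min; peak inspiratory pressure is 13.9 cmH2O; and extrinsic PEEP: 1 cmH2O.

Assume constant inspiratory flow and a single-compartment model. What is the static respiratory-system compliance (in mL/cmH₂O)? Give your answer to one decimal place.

Flow: 60 L/min ÷ 60 = 1 L/s.
Equation of motion (constant flow): PIP = Vt/C + R·V̇ + PEEP.
Vt/C = PIP − R·V̇ − PEEP = 13.9 − 5.5×1 − 1 = 13.9 − 5.5 − 1 = 7.4 cmH2O.
C = Vt / 7.4 = 610 / 7.4 = 82.432 mL/cmH2O.

82.4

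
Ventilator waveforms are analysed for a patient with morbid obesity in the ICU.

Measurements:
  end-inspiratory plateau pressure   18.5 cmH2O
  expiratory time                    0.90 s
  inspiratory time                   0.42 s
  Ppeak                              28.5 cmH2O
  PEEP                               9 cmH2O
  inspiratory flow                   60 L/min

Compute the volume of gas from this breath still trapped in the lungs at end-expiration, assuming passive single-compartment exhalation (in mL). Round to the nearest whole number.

Flow: 60 L/min ÷ 60 = 1 L/s.
Vt = flow × Ti = 1 L/s × 0.42 s × 1000 mL/L = 420.0 mL.
R = (PIP − Pplat)/V̇ = (28.5 − 18.5) / 1 = 10.0/1 = 10.0 cmH2O·s/L.
C = Vt/(Pplat − PEEP) = 420.0 / (18.5 − 9) = 420.0/9.5 = 44.211 mL/cmH2O.
τ = R × C = 10.0 × 0.04421 L/cmH2O = 0.4421 s.
Fraction remaining = e^(−Te/τ) = e^(−0.90/0.4421) = 0.1306.
Trapped volume = 420.0 × 0.1306 = 54.852 mL.

55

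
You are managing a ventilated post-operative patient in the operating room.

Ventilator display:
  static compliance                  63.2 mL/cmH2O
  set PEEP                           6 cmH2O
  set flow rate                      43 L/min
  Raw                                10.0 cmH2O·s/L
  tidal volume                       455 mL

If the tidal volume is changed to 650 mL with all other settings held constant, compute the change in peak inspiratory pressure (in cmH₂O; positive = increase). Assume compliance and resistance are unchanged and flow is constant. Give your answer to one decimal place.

PIP = Vt/C + R·V̇ + PEEP (constant-flow equation of motion).
Only the elastic term changes: ΔPIP = ΔVt / C = (650 − 455) / 63.2 = 3.085 cmH2O.

3.1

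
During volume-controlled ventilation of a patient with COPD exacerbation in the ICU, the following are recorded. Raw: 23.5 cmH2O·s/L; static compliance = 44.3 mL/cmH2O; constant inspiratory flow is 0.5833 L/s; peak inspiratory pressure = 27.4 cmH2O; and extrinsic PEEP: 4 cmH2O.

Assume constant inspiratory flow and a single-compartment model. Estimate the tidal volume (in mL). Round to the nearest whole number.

429

Equation of motion (constant flow): PIP = Vt/C + R·V̇ + PEEP.
Vt/C = PIP − R·V̇ − PEEP = 27.4 − 13.708 − 4 = 9.692 cmH2O.
Vt = C × 9.692 = 44.3 × 9.692 = 429.36 mL.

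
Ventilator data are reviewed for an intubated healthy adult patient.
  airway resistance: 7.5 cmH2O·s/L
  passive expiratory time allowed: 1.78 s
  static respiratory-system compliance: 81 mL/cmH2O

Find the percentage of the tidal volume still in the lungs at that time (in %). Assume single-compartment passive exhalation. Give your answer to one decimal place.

τ = R × C = 7.5 × 81 mL/cmH2O = 7.5 × 0.081 L/cmH2O = 0.6075 s.
Passive exhalation: V(t)/V₀ = e^(−t/τ) = e^(−1.78/0.6075) = 0.05339.
Fraction remaining = 0.05339 → 5.339%.

5.3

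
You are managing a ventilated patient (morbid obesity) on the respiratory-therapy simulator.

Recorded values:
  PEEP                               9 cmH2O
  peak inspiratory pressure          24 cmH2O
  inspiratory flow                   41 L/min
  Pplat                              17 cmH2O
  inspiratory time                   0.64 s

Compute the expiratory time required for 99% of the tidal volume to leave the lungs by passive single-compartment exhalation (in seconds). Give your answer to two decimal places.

Flow: 41 L/min ÷ 60 = 0.6833 L/s.
Vt = flow × Ti = 0.6833 L/s × 0.64 s × 1000 mL/L = 437.31 mL.
R = (PIP − Pplat)/V̇ = (24 − 17) / 0.6833 = 7.0/0.6833 = 10.244 cmH2O·s/L.
C = Vt/(Pplat − PEEP) = 437.31 / (17 − 9) = 437.31/8.0 = 54.664 mL/cmH2O.
τ = R × C = 10.244 × 0.05466 L/cmH2O = 0.5599 s.
t = −τ·ln(1 − 0.99) = −0.5599·ln(0.01) = 2.578 s.

2.58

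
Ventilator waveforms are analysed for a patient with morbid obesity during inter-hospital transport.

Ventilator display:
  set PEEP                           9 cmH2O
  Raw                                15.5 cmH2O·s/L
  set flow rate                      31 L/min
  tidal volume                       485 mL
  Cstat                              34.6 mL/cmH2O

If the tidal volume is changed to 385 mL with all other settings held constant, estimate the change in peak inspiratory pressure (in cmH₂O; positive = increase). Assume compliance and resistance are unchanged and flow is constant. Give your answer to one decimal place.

PIP = Vt/C + R·V̇ + PEEP (constant-flow equation of motion).
Only the elastic term changes: ΔPIP = ΔVt / C = (385 − 485) / 34.6 = -2.89 cmH2O.

-2.9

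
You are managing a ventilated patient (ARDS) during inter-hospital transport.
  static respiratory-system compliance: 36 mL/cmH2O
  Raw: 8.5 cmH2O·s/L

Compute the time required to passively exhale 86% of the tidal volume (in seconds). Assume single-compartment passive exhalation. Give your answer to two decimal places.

τ = R × C = 8.5 × 36 mL/cmH2O = 8.5 × 0.036 L/cmH2O = 0.306 s.
Exhaled fraction f = 1 − e^(−t/τ) → t = −τ·ln(1 − f) = −0.306·ln(0.14) = 0.6016 s.

0.60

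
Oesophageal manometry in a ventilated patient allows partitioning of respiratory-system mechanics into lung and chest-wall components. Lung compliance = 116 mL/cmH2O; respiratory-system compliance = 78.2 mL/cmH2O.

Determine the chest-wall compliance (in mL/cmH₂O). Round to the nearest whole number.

240

1/Ccw = 1/Crs − 1/CL.
1/Ccw = 1/78.2 − 1/116 = 0.004167.
Ccw = 239.98 mL/cmH2O.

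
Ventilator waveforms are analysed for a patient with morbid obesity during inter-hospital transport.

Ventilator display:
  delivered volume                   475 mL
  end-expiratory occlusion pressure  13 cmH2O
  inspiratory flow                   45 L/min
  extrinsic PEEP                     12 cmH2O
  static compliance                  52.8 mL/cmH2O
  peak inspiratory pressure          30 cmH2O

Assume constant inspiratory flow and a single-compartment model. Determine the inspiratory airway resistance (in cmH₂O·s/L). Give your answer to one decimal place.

10.7

Flow: 45 L/min ÷ 60 = 0.75 L/s.
Total PEEP = 13 cmH2O (set 12 + intrinsic 1); this is the baseline alveolar pressure.
Equation of motion (constant flow): PIP = Vt/C + R·V̇ + PEEP.
R·V̇ = PIP − Vt/C − PEEP = 30 − 475/52.8 − 13 = 30 − 8.996 − 13 = 8.004 cmH2O.
R = 8.004 / 0.75 = 10.672 cmH2O·s/L.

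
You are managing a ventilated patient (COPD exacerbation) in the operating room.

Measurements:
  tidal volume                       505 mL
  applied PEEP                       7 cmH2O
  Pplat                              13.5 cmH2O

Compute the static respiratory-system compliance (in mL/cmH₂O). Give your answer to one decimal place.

Cstat = Vt / (Pplat − PEEP) = 505 / (13.5 − 7) = 505 / 6.5 = 77.692 mL/cmH2O.

77.7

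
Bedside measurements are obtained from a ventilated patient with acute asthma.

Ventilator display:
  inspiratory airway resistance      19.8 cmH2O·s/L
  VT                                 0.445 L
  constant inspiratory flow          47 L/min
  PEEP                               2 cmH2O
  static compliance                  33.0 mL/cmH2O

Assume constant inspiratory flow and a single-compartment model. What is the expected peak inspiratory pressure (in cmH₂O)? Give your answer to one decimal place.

31.0

Flow: 47 L/min ÷ 60 = 0.7833 L/s.
Equation of motion (constant flow): PIP = Vt/C + R·V̇ + PEEP.
PIP = 445/33.0 + 19.8×0.7833 + 2 = 13.485 + 15.509 + 2 = 30.994 cmH2O.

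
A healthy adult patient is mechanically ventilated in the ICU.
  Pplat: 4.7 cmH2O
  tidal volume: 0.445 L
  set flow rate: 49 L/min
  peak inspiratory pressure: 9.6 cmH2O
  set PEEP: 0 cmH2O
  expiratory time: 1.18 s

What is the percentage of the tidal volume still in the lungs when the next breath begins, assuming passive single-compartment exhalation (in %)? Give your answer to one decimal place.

Flow: 49 L/min ÷ 60 = 0.8167 L/s.
R = (PIP − Pplat)/V̇ = (9.6 − 4.7) / 0.8167 = 4.9/0.8167 = 6.0 cmH2O·s/L.
C = Vt/(Pplat − PEEP) = 445.0 / (4.7 − 0) = 445.0/4.7 = 94.681 mL/cmH2O.
τ = R × C = 6.0 × 0.09468 L/cmH2O = 0.5681 s.
Fraction remaining at end-expiration = e^(−Te/τ) = e^(−1.18/0.5681) = 0.1253 → 12.53%.

12.5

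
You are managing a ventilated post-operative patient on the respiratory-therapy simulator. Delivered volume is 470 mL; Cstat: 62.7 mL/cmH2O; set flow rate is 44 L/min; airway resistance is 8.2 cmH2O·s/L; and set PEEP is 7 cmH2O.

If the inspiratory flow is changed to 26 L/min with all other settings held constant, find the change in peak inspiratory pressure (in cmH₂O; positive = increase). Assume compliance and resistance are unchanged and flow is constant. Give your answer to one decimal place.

-2.5

Flow: 44 L/min ÷ 60 = 0.7333 L/s.
New flow: 26 L/min ÷ 60 = 0.4333 L/s.
PIP = Vt/C + R·V̇ + PEEP (constant-flow equation of motion).
Only the resistive term changes: ΔPIP = R × ΔV̇ = 8.2 × (0.4333 − 0.7333) = 8.2 × -0.3 = -2.46 cmH2O.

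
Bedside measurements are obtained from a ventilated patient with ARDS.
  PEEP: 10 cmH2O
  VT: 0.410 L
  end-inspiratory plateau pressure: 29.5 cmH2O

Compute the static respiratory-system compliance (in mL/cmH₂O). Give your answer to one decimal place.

21.0

Cstat = Vt / (Pplat − PEEP) = 410 / (29.5 − 10) = 410 / 19.5 = 21.026 mL/cmH2O.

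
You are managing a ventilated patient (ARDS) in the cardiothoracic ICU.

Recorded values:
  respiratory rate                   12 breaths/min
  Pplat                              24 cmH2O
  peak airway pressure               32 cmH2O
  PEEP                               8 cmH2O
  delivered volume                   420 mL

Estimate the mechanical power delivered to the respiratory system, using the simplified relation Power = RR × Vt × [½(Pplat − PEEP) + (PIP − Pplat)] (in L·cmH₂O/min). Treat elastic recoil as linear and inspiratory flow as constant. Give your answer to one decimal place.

80.6

Per-breath work = Vt × [½(Pplat−PEEP) + (PIP−Pplat)] = 0.420 × [0.5×16.0 + 8.0] = 0.420 × 16.0 = 6.72 L·cmH2O.
Power = 12 × 6.72 = 80.64 L·cmH2O/min.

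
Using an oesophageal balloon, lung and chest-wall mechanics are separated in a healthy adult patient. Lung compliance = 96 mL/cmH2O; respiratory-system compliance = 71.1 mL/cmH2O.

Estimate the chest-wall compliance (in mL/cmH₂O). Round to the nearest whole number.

1/Ccw = 1/Crs − 1/CL.
1/Ccw = 1/71.1 − 1/96 = 0.003648.
Ccw = 274.12 mL/cmH2O.

274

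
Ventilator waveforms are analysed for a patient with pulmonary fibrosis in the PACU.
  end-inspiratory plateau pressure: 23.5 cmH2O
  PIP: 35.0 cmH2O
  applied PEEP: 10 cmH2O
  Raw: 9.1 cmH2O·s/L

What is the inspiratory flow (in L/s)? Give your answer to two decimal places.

1.26

flow = (PIP − Pplat) / Raw = 11.5 / 9.1 = 1.264 L/s.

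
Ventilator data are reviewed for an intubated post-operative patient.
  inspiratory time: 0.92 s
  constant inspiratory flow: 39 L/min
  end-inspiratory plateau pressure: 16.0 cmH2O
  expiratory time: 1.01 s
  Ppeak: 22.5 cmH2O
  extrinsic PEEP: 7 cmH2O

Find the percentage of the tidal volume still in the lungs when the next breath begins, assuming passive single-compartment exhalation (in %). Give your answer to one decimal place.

21.9

Flow: 39 L/min ÷ 60 = 0.65 L/s.
Vt = flow × Ti = 0.65 L/s × 0.92 s × 1000 mL/L = 598.0 mL.
R = (PIP − Pplat)/V̇ = (22.5 − 16.0) / 0.65 = 6.5/0.65 = 10.0 cmH2O·s/L.
C = Vt/(Pplat − PEEP) = 598.0 / (16.0 − 7) = 598.0/9.0 = 66.444 mL/cmH2O.
τ = R × C = 10.0 × 0.06644 L/cmH2O = 0.6644 s.
Fraction remaining at end-expiration = e^(−Te/τ) = e^(−1.01/0.6644) = 0.2187 → 21.87%.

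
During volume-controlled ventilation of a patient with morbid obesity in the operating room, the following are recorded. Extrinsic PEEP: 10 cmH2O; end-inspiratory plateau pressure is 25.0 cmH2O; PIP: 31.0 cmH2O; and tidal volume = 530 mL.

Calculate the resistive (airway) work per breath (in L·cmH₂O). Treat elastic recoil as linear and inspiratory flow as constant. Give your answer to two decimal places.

With constant inspiratory flow the resistive pressure is constant at PIP − Pplat = 31.0 − 25.0 = 6.0 cmH2O, so resistive work = 6.0 × 0.530 = 3.18 L·cmH2O.

3.18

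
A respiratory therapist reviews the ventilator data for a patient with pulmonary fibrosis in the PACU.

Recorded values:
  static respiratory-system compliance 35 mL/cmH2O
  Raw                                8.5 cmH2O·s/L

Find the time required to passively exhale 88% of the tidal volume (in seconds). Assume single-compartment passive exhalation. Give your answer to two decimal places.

τ = R × C = 8.5 × 35 mL/cmH2O = 8.5 × 0.035 L/cmH2O = 0.2975 s.
Exhaled fraction f = 1 − e^(−t/τ) → t = −τ·ln(1 − f) = −0.2975·ln(0.12) = 0.6308 s.

0.63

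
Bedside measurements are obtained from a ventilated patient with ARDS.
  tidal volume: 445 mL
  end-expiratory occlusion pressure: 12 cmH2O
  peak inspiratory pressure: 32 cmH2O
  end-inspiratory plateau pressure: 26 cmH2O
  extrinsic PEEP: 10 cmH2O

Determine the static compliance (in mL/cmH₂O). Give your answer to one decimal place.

31.8

End-expiratory occlusion gives total PEEP = 12 cmH2O (intrinsic PEEP = 12 − 10 = 2). Use total PEEP for the elastic gradient.
Cstat = Vt / (Pplat − PEEPtotal) = 445 / (26 − 12) = 445 / 14.0 = 31.786 mL/cmH2O.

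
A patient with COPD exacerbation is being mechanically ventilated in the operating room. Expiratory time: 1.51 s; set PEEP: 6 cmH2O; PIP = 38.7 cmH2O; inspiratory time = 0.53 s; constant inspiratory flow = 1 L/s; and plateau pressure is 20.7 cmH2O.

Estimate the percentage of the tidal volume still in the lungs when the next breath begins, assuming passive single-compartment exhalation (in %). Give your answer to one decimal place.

Vt = flow × Ti = 1 L/s × 0.53 s × 1000 mL/L = 530.0 mL.
R = (PIP − Pplat)/V̇ = (38.7 − 20.7) / 1 = 18.0/1 = 18.0 cmH2O·s/L.
C = Vt/(Pplat − PEEP) = 530.0 / (20.7 − 6) = 530.0/14.7 = 36.054 mL/cmH2O.
τ = R × C = 18.0 × 0.03605 L/cmH2O = 0.6489 s.
Fraction remaining at end-expiration = e^(−Te/τ) = e^(−1.51/0.6489) = 0.09759 → 9.759%.

9.8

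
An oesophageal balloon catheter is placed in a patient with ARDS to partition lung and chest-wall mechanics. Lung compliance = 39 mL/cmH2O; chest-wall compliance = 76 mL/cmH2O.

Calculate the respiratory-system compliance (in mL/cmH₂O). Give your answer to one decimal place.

25.8

Lung and chest wall are elastances in series: 1/Crs = 1/CL + 1/Ccw.
1/Crs = 1/39 + 1/76 = 0.0388.
Crs = 25.773 mL/cmH2O.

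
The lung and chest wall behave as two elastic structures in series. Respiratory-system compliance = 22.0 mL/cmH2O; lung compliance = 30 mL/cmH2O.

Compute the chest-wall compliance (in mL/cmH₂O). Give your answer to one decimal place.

82.5

1/Ccw = 1/Crs − 1/CL.
1/Ccw = 1/22.0 − 1/30 = 0.01212.
Ccw = 82.508 mL/cmH2O.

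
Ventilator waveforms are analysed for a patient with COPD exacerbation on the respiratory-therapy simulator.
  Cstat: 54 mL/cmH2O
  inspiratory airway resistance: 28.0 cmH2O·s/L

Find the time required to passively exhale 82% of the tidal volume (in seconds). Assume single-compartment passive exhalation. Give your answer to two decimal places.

τ = R × C = 28.0 × 54 mL/cmH2O = 28.0 × 0.054 L/cmH2O = 1.512 s.
Exhaled fraction f = 1 − e^(−t/τ) → t = −τ·ln(1 − f) = −1.512·ln(0.18) = 2.593 s.

2.59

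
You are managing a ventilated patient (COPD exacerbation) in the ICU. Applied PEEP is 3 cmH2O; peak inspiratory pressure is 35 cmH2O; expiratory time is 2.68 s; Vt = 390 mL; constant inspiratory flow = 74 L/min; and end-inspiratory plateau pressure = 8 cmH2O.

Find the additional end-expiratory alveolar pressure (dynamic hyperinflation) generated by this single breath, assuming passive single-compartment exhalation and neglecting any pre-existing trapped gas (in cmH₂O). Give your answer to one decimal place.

Flow: 74 L/min ÷ 60 = 1.2333 L/s.
R = (PIP − Pplat)/V̇ = (35 − 8) / 1.2333 = 27.0/1.2333 = 21.892 cmH2O·s/L.
C = Vt/(Pplat − PEEP) = 390.0 / (8 − 3) = 390.0/5.0 = 78.0 mL/cmH2O.
τ = R × C = 21.892 × 0.078 L/cmH2O = 1.708 s.
Fraction remaining = e^(−Te/τ) = e^(−2.68/1.708) = 0.2082; trapped volume = 390.0 × 0.2082 = 81.198 mL.
Additional alveolar pressure from trapping ≈ V_trapped / C = 81.198 / 78.0 = 1.041 cmH2O.

1.0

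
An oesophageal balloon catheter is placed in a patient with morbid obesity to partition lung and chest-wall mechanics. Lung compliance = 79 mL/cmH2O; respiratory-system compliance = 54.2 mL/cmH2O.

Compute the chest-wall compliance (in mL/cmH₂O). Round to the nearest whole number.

1/Ccw = 1/Crs − 1/CL.
1/Ccw = 1/54.2 − 1/79 = 0.005792.
Ccw = 172.65 mL/cmH2O.

173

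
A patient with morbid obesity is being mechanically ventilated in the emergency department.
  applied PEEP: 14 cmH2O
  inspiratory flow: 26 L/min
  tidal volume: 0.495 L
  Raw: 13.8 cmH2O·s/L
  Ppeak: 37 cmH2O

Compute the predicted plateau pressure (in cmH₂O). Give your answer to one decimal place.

Flow: 26 L/min ÷ 60 = 0.4333 L/s.
Pplat = PIP − Raw × flow = 37 − 13.8 × 0.4333 = 37 − 5.98 = 31.02 cmH2O.

31.0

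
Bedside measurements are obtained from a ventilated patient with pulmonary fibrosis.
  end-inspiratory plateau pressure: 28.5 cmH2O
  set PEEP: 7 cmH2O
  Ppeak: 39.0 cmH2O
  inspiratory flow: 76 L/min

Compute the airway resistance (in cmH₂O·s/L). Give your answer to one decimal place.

Flow: 76 L/min ÷ 60 = 1.2667 L/s.
Raw = (PIP − Pplat) / flow = (39.0 − 28.5) / 1.2667 = 10.5 / 1.2667 = 8.289 cmH2O·s/L.

8.3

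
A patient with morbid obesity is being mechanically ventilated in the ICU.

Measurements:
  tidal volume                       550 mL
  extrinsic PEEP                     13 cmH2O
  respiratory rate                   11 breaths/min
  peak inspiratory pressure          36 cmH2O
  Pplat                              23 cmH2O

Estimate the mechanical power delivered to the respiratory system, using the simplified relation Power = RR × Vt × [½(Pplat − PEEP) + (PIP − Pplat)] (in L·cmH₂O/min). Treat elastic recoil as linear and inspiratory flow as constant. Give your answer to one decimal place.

108.9

Per-breath work = Vt × [½(Pplat−PEEP) + (PIP−Pplat)] = 0.550 × [0.5×10.0 + 13.0] = 0.550 × 18.0 = 9.9 L·cmH2O.
Power = 11 × 9.9 = 108.9 L·cmH2O/min.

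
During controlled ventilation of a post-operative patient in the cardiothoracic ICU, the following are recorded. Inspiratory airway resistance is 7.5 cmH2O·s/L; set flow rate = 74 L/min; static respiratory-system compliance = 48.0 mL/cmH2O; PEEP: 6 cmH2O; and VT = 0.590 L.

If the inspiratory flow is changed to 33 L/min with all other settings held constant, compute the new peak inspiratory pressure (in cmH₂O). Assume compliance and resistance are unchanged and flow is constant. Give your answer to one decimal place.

22.4

Flow: 74 L/min ÷ 60 = 1.2333 L/s.
New flow: 33 L/min ÷ 60 = 0.55 L/s.
PIP = Vt/C + R·V̇ + PEEP (constant-flow equation of motion).
Only the resistive term changes: ΔPIP = R × ΔV̇ = 7.5 × (0.55 − 1.2333) = 7.5 × -0.6833 = -5.125 cmH2O.
Original PIP = 590/48.0 + 7.5×1.2333 + 6 = 27.541 cmH2O; new PIP = 27.541 + (-5.125) = 22.416 cmH2O.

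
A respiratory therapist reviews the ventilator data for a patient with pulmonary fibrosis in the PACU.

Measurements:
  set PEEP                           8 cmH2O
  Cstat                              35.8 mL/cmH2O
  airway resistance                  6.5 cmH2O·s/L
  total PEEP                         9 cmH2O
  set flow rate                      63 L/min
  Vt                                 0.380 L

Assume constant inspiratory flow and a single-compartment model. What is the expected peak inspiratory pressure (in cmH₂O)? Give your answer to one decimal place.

Flow: 63 L/min ÷ 60 = 1.05 L/s.
Total PEEP = 9 cmH2O (set 8 + intrinsic 1); this is the baseline alveolar pressure.
Equation of motion (constant flow): PIP = Vt/C + R·V̇ + PEEP.
PIP = 380/35.8 + 6.5×1.05 + 9 = 10.615 + 6.825 + 9 = 26.44 cmH2O.

26.4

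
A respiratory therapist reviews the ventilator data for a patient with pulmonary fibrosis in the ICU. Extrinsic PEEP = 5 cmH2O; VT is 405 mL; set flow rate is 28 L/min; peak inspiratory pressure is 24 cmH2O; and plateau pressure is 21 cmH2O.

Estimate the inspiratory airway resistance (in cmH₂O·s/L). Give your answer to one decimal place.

6.4

Flow: 28 L/min ÷ 60 = 0.4667 L/s.
Raw = (PIP − Pplat) / flow = (24 − 21) / 0.4667 = 3.0 / 0.4667 = 6.428 cmH2O·s/L.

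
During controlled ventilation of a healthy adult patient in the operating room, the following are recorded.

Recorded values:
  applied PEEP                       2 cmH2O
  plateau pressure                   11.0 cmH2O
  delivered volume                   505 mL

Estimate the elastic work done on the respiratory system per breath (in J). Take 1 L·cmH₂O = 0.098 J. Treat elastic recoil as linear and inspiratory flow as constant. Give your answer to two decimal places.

Elastic work ≈ ½ × (Pplat − PEEP) × Vt = 0.5 × (11.0 − 2) × 0.505 L = 0.5 × 9.0 × 0.505 = 2.273 L·cmH2O.
× 0.098 J/(L·cmH2O) → 0.2228 J.

0.22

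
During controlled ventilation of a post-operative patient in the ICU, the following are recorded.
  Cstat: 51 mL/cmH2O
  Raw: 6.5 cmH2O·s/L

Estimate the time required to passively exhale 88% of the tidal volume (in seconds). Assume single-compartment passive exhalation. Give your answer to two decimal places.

τ = R × C = 6.5 × 51 mL/cmH2O = 6.5 × 0.051 L/cmH2O = 0.3315 s.
Exhaled fraction f = 1 − e^(−t/τ) → t = −τ·ln(1 − f) = −0.3315·ln(0.12) = 0.7029 s.

0.70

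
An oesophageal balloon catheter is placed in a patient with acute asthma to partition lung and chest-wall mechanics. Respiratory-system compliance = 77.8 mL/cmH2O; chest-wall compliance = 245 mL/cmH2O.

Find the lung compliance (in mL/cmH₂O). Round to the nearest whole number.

114

1/CL = 1/Crs − 1/Ccw.
1/CL = 1/77.8 − 1/245 = 0.008772.
CL = 114.0 mL/cmH2O.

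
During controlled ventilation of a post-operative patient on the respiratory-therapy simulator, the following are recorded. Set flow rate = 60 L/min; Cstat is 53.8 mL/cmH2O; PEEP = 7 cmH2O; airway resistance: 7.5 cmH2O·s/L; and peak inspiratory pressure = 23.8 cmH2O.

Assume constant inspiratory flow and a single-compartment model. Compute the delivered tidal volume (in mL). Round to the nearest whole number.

500

Flow: 60 L/min ÷ 60 = 1 L/s.
Equation of motion (constant flow): PIP = Vt/C + R·V̇ + PEEP.
Vt/C = PIP − R·V̇ − PEEP = 23.8 − 7.5 − 7 = 9.3 cmH2O.
Vt = C × 9.3 = 53.8 × 9.3 = 500.34 mL.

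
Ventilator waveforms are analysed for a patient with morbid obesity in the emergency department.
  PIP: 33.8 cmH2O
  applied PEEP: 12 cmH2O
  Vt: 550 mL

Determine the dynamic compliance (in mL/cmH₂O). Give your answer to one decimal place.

Dynamic compliance = Vt / (PIP − PEEP) = 550 / (33.8 − 12) = 550 / 21.8 = 25.229 mL/cmH2O.

25.2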